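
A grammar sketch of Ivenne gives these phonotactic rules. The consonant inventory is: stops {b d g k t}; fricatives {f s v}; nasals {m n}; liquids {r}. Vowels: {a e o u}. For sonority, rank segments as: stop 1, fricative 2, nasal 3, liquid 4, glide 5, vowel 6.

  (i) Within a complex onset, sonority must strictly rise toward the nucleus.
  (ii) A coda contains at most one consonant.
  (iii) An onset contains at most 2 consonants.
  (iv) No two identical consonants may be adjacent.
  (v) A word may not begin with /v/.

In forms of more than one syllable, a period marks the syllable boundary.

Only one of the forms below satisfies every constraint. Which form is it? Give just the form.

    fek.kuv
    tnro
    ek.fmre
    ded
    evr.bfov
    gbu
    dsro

ded

fek.kuv — violates constraint (iv): adjacent identical consonants /kk/ → phonotactically illegal
tnro — violates constraint (iii): syllable 1 onset /tnr/ has 3 consonants (> 2) → phonotactically illegal
ek.fmre — violates constraint (iii): syllable 2 onset /fmr/ has 3 consonants (> 2) → phonotactically illegal
ded — σ1 onset /d/, coda /d/ ok → phonotactically legal
evr.bfov — violates constraint (ii): syllable 1 coda /vr/ has 2 consonants (> 1) → phonotactically illegal
gbu — violates constraint (i): syllable 1 onset /gb/: /g/ (stop, 1) → /b/ (stop, 1) does not rise → phonotactically illegal
dsro — violates constraint (iii): syllable 1 onset /dsr/ has 3 consonants (> 2) → phonotactically illegal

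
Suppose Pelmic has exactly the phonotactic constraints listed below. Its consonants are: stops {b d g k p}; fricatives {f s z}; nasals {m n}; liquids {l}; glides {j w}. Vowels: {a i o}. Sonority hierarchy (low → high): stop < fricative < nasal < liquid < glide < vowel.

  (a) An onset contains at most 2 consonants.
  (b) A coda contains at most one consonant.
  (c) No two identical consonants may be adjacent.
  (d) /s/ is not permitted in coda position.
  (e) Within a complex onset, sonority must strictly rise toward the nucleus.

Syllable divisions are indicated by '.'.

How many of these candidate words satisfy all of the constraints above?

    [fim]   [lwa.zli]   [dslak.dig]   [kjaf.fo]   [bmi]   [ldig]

3

[fim] — σ1 onset /f/, coda /m/ ok → well-formed
[lwa.zli] — σ1 onset /lw/ (4→5 rises), coda /∅/ ok; σ2 onset /zl/ (2→4 rises), coda /∅/ ok → well-formed
[dslak.dig] — violates constraint (a): syllable 1 onset /dsl/ has 3 consonants (> 2) → ill-formed
[kjaf.fo] — violates constraint (c): adjacent identical consonants /ff/ → ill-formed
[bmi] — σ1 onset /bm/ (1→3 rises), coda /∅/ ok → well-formed
[ldig] — violates constraint (e): syllable 1 onset /ld/: /l/ (liquid, 4) → /d/ (stop, 1) does not rise → ill-formed
Well-formed: [fim], [lwa.zli], [bmi] → 3.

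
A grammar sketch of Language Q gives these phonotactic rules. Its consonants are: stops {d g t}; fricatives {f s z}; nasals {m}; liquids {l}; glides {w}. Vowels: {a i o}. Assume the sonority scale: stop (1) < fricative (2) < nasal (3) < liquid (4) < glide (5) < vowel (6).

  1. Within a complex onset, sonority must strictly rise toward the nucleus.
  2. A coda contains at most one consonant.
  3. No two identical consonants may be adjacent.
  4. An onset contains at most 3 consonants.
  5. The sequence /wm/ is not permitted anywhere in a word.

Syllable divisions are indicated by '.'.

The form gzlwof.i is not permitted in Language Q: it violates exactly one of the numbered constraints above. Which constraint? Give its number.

gzlwof.i: syllable 1 onset /gzlw/ has 4 consonants (> 3).
This is a violation of constraint 4: "An onset contains at most 3 consonants."
The remaining constraints (1, 2, 3, 5) are satisfied.

4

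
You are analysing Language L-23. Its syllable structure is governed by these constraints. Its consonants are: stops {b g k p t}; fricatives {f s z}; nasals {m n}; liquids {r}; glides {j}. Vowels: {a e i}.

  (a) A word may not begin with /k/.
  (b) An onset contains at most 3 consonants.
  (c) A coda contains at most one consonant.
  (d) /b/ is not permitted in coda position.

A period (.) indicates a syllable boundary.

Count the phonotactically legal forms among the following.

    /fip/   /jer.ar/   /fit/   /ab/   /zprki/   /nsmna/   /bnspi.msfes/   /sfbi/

/fip/ — σ1 onset /f/, coda /p/ ok → phonotactically legal
/jer.ar/ — σ1 onset /j/, coda /r/ ok; σ2 onset /∅/, coda /r/ ok → phonotactically legal
/fit/ — σ1 onset /f/, coda /t/ ok → phonotactically legal
/ab/ — violates constraint (d): syllable 1 coda contains /b/ → phonotactically illegal
/zprki/ — violates constraint (b): syllable 1 onset /zprk/ has 4 consonants (> 3) → phonotactically illegal
/nsmna/ — violates constraint (b): syllable 1 onset /nsmn/ has 4 consonants (> 3) → phonotactically illegal
/bnspi.msfes/ — violates constraint (b): syllable 1 onset /bnsp/ has 4 consonants (> 3) → phonotactically illegal
/sfbi/ — σ1 onset /sfb/ (3C), coda /∅/ ok → phonotactically legal
Phonotactically legal: /fip/, /jer.ar/, /fit/, /sfbi/ → 4.

4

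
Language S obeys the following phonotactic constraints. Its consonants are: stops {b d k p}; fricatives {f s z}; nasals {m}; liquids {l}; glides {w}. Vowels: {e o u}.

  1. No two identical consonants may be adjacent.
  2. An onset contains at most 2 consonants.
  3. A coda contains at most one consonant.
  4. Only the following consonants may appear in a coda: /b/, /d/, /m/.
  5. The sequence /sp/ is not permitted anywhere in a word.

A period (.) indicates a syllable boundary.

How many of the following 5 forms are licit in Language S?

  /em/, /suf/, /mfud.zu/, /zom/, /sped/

3

/em/ — σ1 onset /∅/, coda /m/ ok → licit
/suf/ — violates constraint 4: syllable 1 coda contains /f/, which is not a licensed coda consonant → illicit
/mfud.zu/ — σ1 onset /mf/ (2C), coda /d/ ok; σ2 onset /z/, coda /∅/ ok → licit
/zom/ — σ1 onset /z/, coda /m/ ok → licit
/sped/ — violates constraint 5: contains banned sequence /sp/ → illicit
Licit: /em/, /mfud.zu/, /zom/ → 3.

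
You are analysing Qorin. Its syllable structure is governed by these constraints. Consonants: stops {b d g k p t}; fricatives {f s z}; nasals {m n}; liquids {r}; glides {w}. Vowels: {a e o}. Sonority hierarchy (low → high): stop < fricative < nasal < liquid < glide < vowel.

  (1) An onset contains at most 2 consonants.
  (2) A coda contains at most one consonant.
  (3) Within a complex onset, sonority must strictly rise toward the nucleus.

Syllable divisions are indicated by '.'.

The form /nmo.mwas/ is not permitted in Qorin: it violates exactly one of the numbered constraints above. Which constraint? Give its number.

/nmo.mwas/: syllable 1 onset /nm/: /n/ (nasal, 3) → /m/ (nasal, 3) does not rise.
This is a violation of constraint 3: "Within a complex onset, sonority must strictly rise toward the nucleus."
The remaining constraints (1, 2) are satisfied.

3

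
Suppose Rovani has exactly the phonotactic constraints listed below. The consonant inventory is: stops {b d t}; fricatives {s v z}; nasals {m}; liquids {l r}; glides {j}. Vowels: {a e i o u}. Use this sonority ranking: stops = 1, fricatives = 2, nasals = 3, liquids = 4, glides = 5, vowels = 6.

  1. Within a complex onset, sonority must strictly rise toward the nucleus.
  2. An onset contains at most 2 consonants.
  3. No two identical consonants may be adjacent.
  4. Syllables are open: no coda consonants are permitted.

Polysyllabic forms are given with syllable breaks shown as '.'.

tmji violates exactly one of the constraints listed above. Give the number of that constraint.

tmji: syllable 1 onset /tmj/ has 3 consonants (> 2).
This is a violation of constraint 2: "An onset contains at most 2 consonants."
The remaining constraints (1, 3, 4) are satisfied.

2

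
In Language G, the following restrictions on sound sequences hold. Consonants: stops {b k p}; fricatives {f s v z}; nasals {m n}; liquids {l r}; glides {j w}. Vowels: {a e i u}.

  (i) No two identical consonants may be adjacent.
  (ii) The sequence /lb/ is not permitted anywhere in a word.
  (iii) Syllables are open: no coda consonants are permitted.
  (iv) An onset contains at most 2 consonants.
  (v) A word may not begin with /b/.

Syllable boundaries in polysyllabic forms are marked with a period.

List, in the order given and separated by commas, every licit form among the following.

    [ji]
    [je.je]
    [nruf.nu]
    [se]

[ji] — σ1 onset /j/, coda /∅/ ok → licit
[je.je] — σ1 onset /j/, coda /∅/ ok; σ2 onset /j/, coda /∅/ ok → licit
[nruf.nu] — violates constraint (iii): syllable 1 coda /f/ has 1 consonant (> 0) → illicit
[se] — σ1 onset /s/, coda /∅/ ok → licit

[ji], [je.je], [se]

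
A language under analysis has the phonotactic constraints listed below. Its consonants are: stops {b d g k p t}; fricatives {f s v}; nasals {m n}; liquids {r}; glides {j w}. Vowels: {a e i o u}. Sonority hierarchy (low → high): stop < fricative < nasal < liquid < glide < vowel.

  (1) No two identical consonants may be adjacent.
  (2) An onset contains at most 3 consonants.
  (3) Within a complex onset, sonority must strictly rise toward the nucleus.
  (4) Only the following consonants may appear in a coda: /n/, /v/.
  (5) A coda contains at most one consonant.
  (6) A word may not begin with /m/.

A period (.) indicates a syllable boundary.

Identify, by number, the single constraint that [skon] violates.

3

[skon]: syllable 1 onset /sk/: /s/ (fricative, 2) → /k/ (stop, 1) does not rise.
This is a violation of constraint 3: "Within a complex onset, sonority must strictly rise toward the nucleus."
The remaining constraints (1, 2, 4, 5, 6) are satisfied.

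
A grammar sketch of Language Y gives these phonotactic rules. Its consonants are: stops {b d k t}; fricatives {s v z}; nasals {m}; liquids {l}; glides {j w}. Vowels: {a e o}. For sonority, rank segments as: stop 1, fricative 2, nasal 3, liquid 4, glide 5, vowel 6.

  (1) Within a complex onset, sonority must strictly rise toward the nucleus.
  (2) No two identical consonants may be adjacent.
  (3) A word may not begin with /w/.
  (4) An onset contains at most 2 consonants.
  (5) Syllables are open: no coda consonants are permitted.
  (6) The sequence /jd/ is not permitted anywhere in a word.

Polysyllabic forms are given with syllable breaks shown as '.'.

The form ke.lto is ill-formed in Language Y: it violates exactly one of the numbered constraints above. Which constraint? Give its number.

1

ke.lto: syllable 2 onset /lt/: /l/ (liquid, 4) → /t/ (stop, 1) does not rise.
This is a violation of constraint 1: "Within a complex onset, sonority must strictly rise toward the nucleus."
The remaining constraints (2, 3, 4, 5, 6) are satisfied.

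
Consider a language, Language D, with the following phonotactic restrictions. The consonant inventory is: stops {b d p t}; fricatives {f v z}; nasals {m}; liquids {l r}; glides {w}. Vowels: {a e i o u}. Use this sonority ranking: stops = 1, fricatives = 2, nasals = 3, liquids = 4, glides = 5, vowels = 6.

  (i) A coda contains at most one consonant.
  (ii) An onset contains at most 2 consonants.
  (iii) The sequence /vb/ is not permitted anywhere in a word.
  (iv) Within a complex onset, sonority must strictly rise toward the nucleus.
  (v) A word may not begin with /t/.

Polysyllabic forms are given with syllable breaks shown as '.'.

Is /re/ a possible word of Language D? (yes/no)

/re/ — σ1 onset /r/, coda /∅/ ok → permitted

yes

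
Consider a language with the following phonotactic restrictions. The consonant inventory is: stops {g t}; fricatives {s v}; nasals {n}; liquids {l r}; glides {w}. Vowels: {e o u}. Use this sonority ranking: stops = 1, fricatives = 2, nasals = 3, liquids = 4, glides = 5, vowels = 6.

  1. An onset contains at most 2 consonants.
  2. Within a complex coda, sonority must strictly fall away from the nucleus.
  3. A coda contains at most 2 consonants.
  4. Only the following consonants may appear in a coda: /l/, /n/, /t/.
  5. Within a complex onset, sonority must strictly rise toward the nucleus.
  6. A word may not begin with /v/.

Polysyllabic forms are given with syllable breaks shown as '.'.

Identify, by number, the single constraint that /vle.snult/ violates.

6

/vle.snult/: word begins with /v/.
This is a violation of constraint 6: "A word may not begin with /v/."
The remaining constraints (1, 2, 3, 4, 5) are satisfied.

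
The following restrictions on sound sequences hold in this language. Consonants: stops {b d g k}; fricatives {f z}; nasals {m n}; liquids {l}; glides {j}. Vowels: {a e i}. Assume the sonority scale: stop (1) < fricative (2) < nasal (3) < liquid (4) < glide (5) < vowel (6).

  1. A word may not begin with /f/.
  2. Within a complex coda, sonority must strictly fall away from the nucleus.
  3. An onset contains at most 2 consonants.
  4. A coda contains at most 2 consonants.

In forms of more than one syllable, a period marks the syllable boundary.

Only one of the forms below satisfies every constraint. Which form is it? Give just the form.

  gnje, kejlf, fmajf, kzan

gnje — violates constraint 3: syllable 1 onset /gnj/ has 3 consonants (> 2) → illicit
kejlf — violates constraint 4: syllable 1 coda /jlf/ has 3 consonants (> 2) → illicit
fmajf — violates constraint 1: word begins with /f/ → illicit
kzan — σ1 onset /kz/ (2C), coda /n/ ok → licit

kzan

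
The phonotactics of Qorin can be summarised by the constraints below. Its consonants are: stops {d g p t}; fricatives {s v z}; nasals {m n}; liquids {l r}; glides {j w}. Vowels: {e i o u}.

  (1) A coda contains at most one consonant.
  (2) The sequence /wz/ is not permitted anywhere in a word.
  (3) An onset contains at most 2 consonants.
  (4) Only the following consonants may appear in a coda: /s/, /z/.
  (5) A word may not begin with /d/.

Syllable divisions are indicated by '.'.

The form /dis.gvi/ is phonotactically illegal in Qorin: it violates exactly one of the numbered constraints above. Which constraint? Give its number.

/dis.gvi/: word begins with /d/.
This is a violation of constraint 5: "A word may not begin with /d/."
The remaining constraints (1, 2, 3, 4) are satisfied.

5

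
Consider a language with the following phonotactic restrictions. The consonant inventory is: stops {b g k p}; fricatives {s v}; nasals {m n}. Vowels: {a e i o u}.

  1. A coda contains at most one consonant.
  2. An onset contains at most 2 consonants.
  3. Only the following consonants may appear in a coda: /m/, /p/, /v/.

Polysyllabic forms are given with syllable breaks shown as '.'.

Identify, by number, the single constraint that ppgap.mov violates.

2

ppgap.mov: syllable 1 onset /ppg/ has 3 consonants (> 2).
This is a violation of constraint 2: "An onset contains at most 2 consonants."
The remaining constraints (1, 3) are satisfied.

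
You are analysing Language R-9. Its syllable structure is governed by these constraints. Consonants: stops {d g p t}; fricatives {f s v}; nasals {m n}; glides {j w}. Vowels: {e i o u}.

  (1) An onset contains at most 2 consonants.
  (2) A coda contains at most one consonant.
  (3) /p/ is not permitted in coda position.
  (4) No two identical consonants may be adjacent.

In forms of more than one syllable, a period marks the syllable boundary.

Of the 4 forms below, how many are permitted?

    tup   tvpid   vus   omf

1

tup — violates constraint 3: syllable 1 coda contains /p/ → not permitted
tvpid — violates constraint 1: syllable 1 onset /tvp/ has 3 consonants (> 2) → not permitted
vus — σ1 onset /v/, coda /s/ ok → permitted
omf — violates constraint 2: syllable 1 coda /mf/ has 2 consonants (> 1) → not permitted
Permitted: vus → 1.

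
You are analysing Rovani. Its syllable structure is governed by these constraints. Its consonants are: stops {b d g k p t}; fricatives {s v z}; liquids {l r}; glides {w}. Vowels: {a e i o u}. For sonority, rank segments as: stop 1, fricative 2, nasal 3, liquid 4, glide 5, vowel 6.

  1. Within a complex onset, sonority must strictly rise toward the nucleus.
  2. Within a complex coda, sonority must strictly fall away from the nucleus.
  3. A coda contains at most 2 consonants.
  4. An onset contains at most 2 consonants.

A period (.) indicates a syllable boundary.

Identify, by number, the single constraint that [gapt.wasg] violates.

[gapt.wasg]: syllable 1 coda /pt/: /p/ (stop, 1) → /t/ (stop, 1) does not fall.
This is a violation of constraint 2: "Within a complex coda, sonority must strictly fall away from the nucleus."
The remaining constraints (1, 3, 4) are satisfied.

2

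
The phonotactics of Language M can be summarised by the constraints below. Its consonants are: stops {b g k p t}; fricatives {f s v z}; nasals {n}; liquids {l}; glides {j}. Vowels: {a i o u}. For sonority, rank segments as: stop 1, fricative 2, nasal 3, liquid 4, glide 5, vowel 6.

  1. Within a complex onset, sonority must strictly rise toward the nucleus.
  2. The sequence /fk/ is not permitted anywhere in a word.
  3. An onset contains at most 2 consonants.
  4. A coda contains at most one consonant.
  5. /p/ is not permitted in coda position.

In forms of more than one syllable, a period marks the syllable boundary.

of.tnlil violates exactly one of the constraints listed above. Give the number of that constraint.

of.tnlil: syllable 2 onset /tnl/ has 3 consonants (> 2).
This is a violation of constraint 3: "An onset contains at most 2 consonants."
The remaining constraints (1, 2, 4, 5) are satisfied.

3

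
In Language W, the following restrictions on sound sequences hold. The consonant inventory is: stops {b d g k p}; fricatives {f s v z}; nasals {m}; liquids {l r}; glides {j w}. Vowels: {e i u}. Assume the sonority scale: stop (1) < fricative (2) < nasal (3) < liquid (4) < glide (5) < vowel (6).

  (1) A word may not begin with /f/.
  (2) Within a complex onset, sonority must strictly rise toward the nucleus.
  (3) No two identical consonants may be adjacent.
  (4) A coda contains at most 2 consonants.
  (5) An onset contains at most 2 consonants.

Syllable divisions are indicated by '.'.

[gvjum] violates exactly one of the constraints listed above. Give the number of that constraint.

[gvjum]: syllable 1 onset /gvj/ has 3 consonants (> 2).
This is a violation of constraint 5: "An onset contains at most 2 consonants."
The remaining constraints (1, 2, 3, 4) are satisfied.

5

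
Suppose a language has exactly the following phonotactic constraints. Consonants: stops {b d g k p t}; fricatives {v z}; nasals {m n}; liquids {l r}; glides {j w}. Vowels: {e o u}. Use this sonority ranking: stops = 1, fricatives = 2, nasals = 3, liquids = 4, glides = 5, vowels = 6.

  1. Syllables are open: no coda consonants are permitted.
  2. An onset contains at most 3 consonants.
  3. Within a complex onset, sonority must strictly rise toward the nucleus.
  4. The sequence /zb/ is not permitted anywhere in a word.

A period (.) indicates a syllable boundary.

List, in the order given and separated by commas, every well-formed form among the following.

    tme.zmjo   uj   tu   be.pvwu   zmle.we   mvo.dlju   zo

tme.zmjo, tu, be.pvwu, zmle.we, zo

tme.zmjo — σ1 onset /tm/ (1→3 rises), coda /∅/ ok; σ2 onset /zmj/ (2→3→5 rises), coda /∅/ ok → well-formed
uj — violates constraint 1: syllable 1 coda /j/ has 1 consonant (> 0) → ill-formed
tu — σ1 onset /t/, coda /∅/ ok → well-formed
be.pvwu — σ1 onset /b/, coda /∅/ ok; σ2 onset /pvw/ (1→2→5 rises), coda /∅/ ok → well-formed
zmle.we — σ1 onset /zml/ (2→3→4 rises), coda /∅/ ok; σ2 onset /w/, coda /∅/ ok → well-formed
mvo.dlju — violates constraint 3: syllable 1 onset /mv/: /m/ (nasal, 3) → /v/ (fricative, 2) does not rise → ill-formed
zo — σ1 onset /z/, coda /∅/ ok → well-formed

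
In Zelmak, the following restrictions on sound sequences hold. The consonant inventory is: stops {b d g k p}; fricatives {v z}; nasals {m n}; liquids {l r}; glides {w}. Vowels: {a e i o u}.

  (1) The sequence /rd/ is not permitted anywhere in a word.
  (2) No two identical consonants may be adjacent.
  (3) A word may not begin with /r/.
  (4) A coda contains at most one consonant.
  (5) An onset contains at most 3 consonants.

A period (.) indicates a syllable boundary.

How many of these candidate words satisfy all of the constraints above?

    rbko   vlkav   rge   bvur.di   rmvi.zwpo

rbko — violates constraint 3: word begins with /r/ → phonotactically illegal
vlkav — σ1 onset /vlk/ (3C), coda /v/ ok → phonotactically legal
rge — violates constraint 3: word begins with /r/ → phonotactically illegal
bvur.di — violates constraint 1: contains banned sequence /rd/ → phonotactically illegal
rmvi.zwpo — violates constraint 3: word begins with /r/ → phonotactically illegal
Phonotactically legal: vlkav → 1.

1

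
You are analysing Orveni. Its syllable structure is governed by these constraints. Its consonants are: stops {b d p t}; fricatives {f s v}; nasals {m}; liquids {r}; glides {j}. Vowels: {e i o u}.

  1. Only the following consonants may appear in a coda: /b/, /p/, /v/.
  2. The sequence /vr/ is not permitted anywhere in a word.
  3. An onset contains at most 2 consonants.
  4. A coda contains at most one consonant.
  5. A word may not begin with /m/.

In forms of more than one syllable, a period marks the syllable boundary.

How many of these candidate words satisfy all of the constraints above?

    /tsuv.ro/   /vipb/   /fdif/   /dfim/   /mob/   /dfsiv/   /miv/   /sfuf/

0

/tsuv.ro/ — violates constraint 2: contains banned sequence /vr/ → not permitted
/vipb/ — violates constraint 4: syllable 1 coda /pb/ has 2 consonants (> 1) → not permitted
/fdif/ — violates constraint 1: syllable 1 coda contains /f/, which is not a licensed coda consonant → not permitted
/dfim/ — violates constraint 1: syllable 1 coda contains /m/, which is not a licensed coda consonant → not permitted
/mob/ — violates constraint 5: word begins with /m/ → not permitted
/dfsiv/ — violates constraint 3: syllable 1 onset /dfs/ has 3 consonants (> 2) → not permitted
/miv/ — violates constraint 5: word begins with /m/ → not permitted
/sfuf/ — violates constraint 1: syllable 1 coda contains /f/, which is not a licensed coda consonant → not permitted
No form is permitted → 0.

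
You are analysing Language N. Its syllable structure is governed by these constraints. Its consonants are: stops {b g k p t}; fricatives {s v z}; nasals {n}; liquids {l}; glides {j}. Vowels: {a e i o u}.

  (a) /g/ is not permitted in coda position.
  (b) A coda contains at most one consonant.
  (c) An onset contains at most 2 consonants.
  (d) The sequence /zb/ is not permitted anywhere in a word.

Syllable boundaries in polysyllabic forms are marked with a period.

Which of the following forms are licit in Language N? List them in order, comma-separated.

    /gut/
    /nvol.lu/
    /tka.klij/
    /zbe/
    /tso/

/gut/, /nvol.lu/, /tka.klij/, /tso/

/gut/ — σ1 onset /g/, coda /t/ ok → licit
/nvol.lu/ — σ1 onset /nv/ (2C), coda /l/ ok; σ2 onset /l/, coda /∅/ ok → licit
/tka.klij/ — σ1 onset /tk/ (2C), coda /∅/ ok; σ2 onset /kl/ (2C), coda /j/ ok → licit
/zbe/ — violates constraint (d): contains banned sequence /zb/ → illicit
/tso/ — σ1 onset /ts/ (2C), coda /∅/ ok → licit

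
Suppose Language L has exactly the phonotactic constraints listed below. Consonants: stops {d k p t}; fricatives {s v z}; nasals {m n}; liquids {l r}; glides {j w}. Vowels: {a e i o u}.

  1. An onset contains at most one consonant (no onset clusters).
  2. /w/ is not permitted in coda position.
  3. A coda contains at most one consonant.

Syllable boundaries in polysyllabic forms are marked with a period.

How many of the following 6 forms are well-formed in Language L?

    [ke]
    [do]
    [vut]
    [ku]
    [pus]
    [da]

6

[ke] — σ1 onset /k/, coda /∅/ ok → well-formed
[do] — σ1 onset /d/, coda /∅/ ok → well-formed
[vut] — σ1 onset /v/, coda /t/ ok → well-formed
[ku] — σ1 onset /k/, coda /∅/ ok → well-formed
[pus] — σ1 onset /p/, coda /s/ ok → well-formed
[da] — σ1 onset /d/, coda /∅/ ok → well-formed
Well-formed: [ke], [do], [vut], [ku], [pus], [da] → 6.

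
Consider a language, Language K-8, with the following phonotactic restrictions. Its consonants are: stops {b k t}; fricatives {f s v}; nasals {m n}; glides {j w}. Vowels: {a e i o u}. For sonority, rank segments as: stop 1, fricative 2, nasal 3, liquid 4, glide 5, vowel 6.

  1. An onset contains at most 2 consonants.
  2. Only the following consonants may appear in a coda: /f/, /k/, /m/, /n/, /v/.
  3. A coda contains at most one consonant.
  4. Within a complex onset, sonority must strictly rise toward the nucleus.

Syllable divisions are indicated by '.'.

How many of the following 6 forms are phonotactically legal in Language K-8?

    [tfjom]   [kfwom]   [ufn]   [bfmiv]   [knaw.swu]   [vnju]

[tfjom] — violates constraint 1: syllable 1 onset /tfj/ has 3 consonants (> 2) → phonotactically illegal
[kfwom] — violates constraint 1: syllable 1 onset /kfw/ has 3 consonants (> 2) → phonotactically illegal
[ufn] — violates constraint 3: syllable 1 coda /fn/ has 2 consonants (> 1) → phonotactically illegal
[bfmiv] — violates constraint 1: syllable 1 onset /bfm/ has 3 consonants (> 2) → phonotactically illegal
[knaw.swu] — violates constraint 2: syllable 1 coda contains /w/, which is not a licensed coda consonant → phonotactically illegal
[vnju] — violates constraint 1: syllable 1 onset /vnj/ has 3 consonants (> 2) → phonotactically illegal
No form is phonotactically legal → 0.

0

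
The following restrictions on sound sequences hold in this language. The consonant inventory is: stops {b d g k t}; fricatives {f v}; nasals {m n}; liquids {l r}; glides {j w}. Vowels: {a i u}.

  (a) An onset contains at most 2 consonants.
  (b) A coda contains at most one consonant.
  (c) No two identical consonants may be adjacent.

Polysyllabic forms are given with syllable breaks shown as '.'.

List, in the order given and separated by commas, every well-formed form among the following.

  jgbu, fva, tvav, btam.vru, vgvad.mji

jgbu — violates constraint (a): syllable 1 onset /jgb/ has 3 consonants (> 2) → ill-formed
fva — σ1 onset /fv/ (2C), coda /∅/ ok → well-formed
tvav — σ1 onset /tv/ (2C), coda /v/ ok → well-formed
btam.vru — σ1 onset /bt/ (2C), coda /m/ ok; σ2 onset /vr/ (2C), coda /∅/ ok → well-formed
vgvad.mji — violates constraint (a): syllable 1 onset /vgv/ has 3 consonants (> 2) → ill-formed

fva, tvav, btam.vru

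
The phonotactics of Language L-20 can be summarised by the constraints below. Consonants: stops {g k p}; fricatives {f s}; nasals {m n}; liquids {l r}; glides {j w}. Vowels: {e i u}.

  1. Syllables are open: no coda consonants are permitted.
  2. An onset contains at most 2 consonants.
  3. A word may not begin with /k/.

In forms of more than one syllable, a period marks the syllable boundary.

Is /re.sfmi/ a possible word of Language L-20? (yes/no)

no

/re.sfmi/ — violates constraint 2: syllable 2 onset /sfm/ has 3 consonants (> 2) → ill-formed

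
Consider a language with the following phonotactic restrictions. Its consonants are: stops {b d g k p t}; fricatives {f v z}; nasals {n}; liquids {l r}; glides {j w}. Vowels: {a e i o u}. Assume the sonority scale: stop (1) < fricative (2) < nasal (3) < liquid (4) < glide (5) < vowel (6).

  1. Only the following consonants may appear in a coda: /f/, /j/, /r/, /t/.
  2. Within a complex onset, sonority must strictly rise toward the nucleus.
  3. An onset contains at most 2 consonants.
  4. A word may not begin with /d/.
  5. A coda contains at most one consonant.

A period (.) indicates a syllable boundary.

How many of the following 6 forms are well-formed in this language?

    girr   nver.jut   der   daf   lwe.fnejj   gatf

0

girr — violates constraint 5: syllable 1 coda /rr/ has 2 consonants (> 1) → ill-formed
nver.jut — violates constraint 2: syllable 1 onset /nv/: /n/ (nasal, 3) → /v/ (fricative, 2) does not rise → ill-formed
der — violates constraint 4: word begins with /d/ → ill-formed
daf — violates constraint 4: word begins with /d/ → ill-formed
lwe.fnejj — violates constraint 5: syllable 2 coda /jj/ has 2 consonants (> 1) → ill-formed
gatf — violates constraint 5: syllable 1 coda /tf/ has 2 consonants (> 1) → ill-formed
No form is well-formed → 0.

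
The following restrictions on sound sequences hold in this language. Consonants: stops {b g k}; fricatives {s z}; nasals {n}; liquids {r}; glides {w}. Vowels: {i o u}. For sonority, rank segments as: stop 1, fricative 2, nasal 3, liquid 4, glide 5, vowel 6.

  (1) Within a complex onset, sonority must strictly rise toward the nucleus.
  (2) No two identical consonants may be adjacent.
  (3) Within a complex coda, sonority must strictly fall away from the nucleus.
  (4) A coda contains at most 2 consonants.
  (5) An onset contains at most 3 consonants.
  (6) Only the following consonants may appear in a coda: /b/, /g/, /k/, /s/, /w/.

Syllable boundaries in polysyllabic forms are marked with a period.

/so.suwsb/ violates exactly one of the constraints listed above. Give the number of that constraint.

/so.suwsb/: syllable 2 coda /wsb/ has 3 consonants (> 2).
This is a violation of constraint 4: "A coda contains at most 2 consonants."
The remaining constraints (1, 2, 3, 5, 6) are satisfied.

4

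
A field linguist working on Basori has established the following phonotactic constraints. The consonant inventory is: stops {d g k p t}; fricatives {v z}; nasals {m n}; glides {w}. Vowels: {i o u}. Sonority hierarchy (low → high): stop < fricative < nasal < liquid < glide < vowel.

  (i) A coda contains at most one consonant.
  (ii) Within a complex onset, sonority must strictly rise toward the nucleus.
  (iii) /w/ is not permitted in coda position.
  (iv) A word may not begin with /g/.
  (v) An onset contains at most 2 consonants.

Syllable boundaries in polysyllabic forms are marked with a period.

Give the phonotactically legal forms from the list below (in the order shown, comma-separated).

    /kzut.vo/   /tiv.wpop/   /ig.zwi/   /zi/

/kzut.vo/, /ig.zwi/, /zi/

/kzut.vo/ — σ1 onset /kz/ (1→2 rises), coda /t/ ok; σ2 onset /v/, coda /∅/ ok → phonotactically legal
/tiv.wpop/ — violates constraint (ii): syllable 2 onset /wp/: /w/ (glide, 5) → /p/ (stop, 1) does not rise → phonotactically illegal
/ig.zwi/ — σ1 onset /∅/, coda /g/ ok; σ2 onset /zw/ (2→5 rises), coda /∅/ ok → phonotactically legal
/zi/ — σ1 onset /z/, coda /∅/ ok → phonotactically legal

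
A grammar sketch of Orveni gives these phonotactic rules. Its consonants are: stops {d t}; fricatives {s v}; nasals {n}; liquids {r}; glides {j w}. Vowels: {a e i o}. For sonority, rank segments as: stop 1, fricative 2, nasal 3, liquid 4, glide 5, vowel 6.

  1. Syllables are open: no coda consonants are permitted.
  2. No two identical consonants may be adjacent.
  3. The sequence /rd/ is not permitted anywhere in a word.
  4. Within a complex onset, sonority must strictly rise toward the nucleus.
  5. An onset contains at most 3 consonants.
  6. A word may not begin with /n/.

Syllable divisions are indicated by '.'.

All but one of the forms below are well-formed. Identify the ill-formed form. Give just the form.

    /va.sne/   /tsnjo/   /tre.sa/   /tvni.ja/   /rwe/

/tsnjo/

/va.sne/ — σ1 onset /v/, coda /∅/ ok; σ2 onset /sn/ (2→3 rises), coda /∅/ ok → well-formed
/tsnjo/ — violates constraint 5: syllable 1 onset /tsnj/ has 4 consonants (> 3) → ill-formed
/tre.sa/ — σ1 onset /tr/ (1→4 rises), coda /∅/ ok; σ2 onset /s/, coda /∅/ ok → well-formed
/tvni.ja/ — σ1 onset /tvn/ (1→2→3 rises), coda /∅/ ok; σ2 onset /j/, coda /∅/ ok → well-formed
/rwe/ — σ1 onset /rw/ (4→5 rises), coda /∅/ ok → well-formed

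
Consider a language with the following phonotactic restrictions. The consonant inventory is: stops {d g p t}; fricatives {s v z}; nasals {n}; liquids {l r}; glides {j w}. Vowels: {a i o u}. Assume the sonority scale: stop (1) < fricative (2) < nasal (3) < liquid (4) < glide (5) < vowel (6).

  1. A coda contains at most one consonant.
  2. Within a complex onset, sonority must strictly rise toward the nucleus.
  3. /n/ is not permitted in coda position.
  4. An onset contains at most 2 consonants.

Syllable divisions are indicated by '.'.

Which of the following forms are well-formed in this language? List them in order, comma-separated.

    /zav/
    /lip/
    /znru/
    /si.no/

/zav/, /lip/, /si.no/

/zav/ — σ1 onset /z/, coda /v/ ok → well-formed
/lip/ — σ1 onset /l/, coda /p/ ok → well-formed
/znru/ — violates constraint 4: syllable 1 onset /znr/ has 3 consonants (> 2) → ill-formed
/si.no/ — σ1 onset /s/, coda /∅/ ok; σ2 onset /n/, coda /∅/ ok → well-formed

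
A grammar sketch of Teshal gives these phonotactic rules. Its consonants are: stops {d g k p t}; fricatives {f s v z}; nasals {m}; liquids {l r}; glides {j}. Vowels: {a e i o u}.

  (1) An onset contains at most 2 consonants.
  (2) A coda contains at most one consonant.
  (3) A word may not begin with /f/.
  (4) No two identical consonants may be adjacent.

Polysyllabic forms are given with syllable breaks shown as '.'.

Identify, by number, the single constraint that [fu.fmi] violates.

[fu.fmi]: word begins with /f/.
This is a violation of constraint 3: "A word may not begin with /f/."
The remaining constraints (1, 2, 4) are satisfied.

3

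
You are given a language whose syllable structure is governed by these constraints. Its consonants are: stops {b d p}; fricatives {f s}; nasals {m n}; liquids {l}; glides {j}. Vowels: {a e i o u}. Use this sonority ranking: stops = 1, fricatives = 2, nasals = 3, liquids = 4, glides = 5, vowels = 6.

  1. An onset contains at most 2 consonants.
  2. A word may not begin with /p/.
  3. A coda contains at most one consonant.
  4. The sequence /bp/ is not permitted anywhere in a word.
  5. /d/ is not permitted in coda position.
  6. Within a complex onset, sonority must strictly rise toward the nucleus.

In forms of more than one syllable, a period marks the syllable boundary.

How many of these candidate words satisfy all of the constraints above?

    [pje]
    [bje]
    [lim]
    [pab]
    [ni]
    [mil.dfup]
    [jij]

5

[pje] — violates constraint 2: word begins with /p/ → illicit
[bje] — σ1 onset /bj/ (1→5 rises), coda /∅/ ok → licit
[lim] — σ1 onset /l/, coda /m/ ok → licit
[pab] — violates constraint 2: word begins with /p/ → illicit
[ni] — σ1 onset /n/, coda /∅/ ok → licit
[mil.dfup] — σ1 onset /m/, coda /l/ ok; σ2 onset /df/ (1→2 rises), coda /p/ ok → licit
[jij] — σ1 onset /j/, coda /j/ ok → licit
Licit: [bje], [lim], [ni], [mil.dfup], [jij] → 5.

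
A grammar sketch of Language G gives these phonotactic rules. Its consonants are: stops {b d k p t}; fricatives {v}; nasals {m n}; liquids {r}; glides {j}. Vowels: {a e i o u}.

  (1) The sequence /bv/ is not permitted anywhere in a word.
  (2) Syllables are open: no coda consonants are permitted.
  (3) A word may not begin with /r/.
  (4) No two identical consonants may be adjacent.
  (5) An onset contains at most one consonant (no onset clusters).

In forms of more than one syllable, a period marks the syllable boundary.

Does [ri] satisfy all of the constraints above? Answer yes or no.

[ri] — violates constraint 3: word begins with /r/ → ill-formed

no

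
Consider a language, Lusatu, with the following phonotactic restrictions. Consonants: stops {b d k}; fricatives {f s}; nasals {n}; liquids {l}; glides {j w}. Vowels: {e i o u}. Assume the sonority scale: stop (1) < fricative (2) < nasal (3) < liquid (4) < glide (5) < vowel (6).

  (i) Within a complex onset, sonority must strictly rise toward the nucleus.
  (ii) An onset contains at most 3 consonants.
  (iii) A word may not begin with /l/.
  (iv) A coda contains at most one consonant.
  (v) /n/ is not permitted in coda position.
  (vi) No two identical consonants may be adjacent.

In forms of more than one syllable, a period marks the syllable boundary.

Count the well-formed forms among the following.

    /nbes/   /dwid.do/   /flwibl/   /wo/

1

/nbes/ — violates constraint (i): syllable 1 onset /nb/: /n/ (nasal, 3) → /b/ (stop, 1) does not rise → ill-formed
/dwid.do/ — violates constraint (vi): adjacent identical consonants /dd/ → ill-formed
/flwibl/ — violates constraint (iv): syllable 1 coda /bl/ has 2 consonants (> 1) → ill-formed
/wo/ — σ1 onset /w/, coda /∅/ ok → well-formed
Well-formed: /wo/ → 1.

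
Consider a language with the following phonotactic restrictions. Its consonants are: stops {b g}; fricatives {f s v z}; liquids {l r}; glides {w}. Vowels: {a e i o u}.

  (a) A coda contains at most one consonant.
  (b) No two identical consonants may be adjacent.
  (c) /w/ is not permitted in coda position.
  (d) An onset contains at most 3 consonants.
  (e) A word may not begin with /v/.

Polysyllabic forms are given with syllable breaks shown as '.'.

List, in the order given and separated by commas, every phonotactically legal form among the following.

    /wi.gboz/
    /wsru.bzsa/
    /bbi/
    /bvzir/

/wi.gboz/ — σ1 onset /w/, coda /∅/ ok; σ2 onset /gb/ (2C), coda /z/ ok → phonotactically legal
/wsru.bzsa/ — σ1 onset /wsr/ (3C), coda /∅/ ok; σ2 onset /bzs/ (3C), coda /∅/ ok → phonotactically legal
/bbi/ — violates constraint (b): adjacent identical consonants /bb/ → phonotactically illegal
/bvzir/ — σ1 onset /bvz/ (3C), coda /r/ ok → phonotactically legal

/wi.gboz/, /wsru.bzsa/, /bvzir/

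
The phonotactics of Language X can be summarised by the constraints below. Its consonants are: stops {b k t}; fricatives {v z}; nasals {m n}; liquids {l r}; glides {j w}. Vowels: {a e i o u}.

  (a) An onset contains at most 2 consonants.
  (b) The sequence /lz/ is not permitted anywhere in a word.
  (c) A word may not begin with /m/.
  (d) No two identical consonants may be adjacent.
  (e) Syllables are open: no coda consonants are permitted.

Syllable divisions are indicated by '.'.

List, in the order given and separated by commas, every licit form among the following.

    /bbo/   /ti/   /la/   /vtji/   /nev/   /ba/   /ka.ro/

/bbo/ — violates constraint (d): adjacent identical consonants /bb/ → illicit
/ti/ — σ1 onset /t/, coda /∅/ ok → licit
/la/ — σ1 onset /l/, coda /∅/ ok → licit
/vtji/ — violates constraint (a): syllable 1 onset /vtj/ has 3 consonants (> 2) → illicit
/nev/ — violates constraint (e): syllable 1 coda /v/ has 1 consonant (> 0) → illicit
/ba/ — σ1 onset /b/, coda /∅/ ok → licit
/ka.ro/ — σ1 onset /k/, coda /∅/ ok; σ2 onset /r/, coda /∅/ ok → licit

/ti/, /la/, /ba/, /ka.ro/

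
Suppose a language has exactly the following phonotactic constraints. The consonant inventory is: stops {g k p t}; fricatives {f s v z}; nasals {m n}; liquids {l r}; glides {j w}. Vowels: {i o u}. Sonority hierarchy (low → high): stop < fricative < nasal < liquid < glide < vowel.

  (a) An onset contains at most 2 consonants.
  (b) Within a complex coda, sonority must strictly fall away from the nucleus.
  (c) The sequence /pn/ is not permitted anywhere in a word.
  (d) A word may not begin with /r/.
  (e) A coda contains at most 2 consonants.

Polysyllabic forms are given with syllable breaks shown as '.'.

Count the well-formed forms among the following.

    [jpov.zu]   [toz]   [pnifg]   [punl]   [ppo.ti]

[jpov.zu] — σ1 onset /jp/ (2C), coda /v/ ok; σ2 onset /z/, coda /∅/ ok → well-formed
[toz] — σ1 onset /t/, coda /z/ ok → well-formed
[pnifg] — violates constraint (c): contains banned sequence /pn/ → ill-formed
[punl] — violates constraint (b): syllable 1 coda /nl/: /n/ (nasal, 3) → /l/ (liquid, 4) does not fall → ill-formed
[ppo.ti] — σ1 onset /pp/ (2C), coda /∅/ ok; σ2 onset /t/, coda /∅/ ok → well-formed
Well-formed: [jpov.zu], [toz], [ppo.ti] → 3.

3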